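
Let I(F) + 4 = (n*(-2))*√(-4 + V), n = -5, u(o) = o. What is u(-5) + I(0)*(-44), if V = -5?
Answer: 171 - 1320*I ≈ 171.0 - 1320.0*I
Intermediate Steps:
I(F) = -4 + 30*I (I(F) = -4 + (-5*(-2))*√(-4 - 5) = -4 + 10*√(-9) = -4 + 10*(3*I) = -4 + 30*I)
u(-5) + I(0)*(-44) = -5 + (-4 + 30*I)*(-44) = -5 + (176 - 1320*I) = 171 - 1320*I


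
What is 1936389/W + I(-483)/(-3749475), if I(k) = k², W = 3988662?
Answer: 703325686273/1661709828050 ≈ 0.42325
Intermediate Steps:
1936389/W + I(-483)/(-3749475) = 1936389/3988662 + (-483)²/(-3749475) = 1936389*(1/3988662) + 233289*(-1/3749475) = 645463/1329554 - 77763/1249825 = 703325686273/1661709828050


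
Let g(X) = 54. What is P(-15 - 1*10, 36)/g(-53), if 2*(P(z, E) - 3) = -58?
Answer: -13/27 ≈ -0.48148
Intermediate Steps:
P(z, E) = -26 (P(z, E) = 3 + (½)*(-58) = 3 - 29 = -26)
P(-15 - 1*10, 36)/g(-53) = -26/54 = -26*1/54 = -13/27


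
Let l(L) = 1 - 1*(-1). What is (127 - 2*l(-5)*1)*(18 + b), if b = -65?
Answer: -5781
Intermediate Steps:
l(L) = 2 (l(L) = 1 + 1 = 2)
(127 - 2*l(-5)*1)*(18 + b) = (127 - 2*2*1)*(18 - 65) = (127 - 4*1)*(-47) = (127 - 4)*(-47) = 123*(-47) = -5781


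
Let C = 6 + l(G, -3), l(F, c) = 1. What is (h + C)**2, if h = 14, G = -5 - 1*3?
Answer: 441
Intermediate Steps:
G = -8 (G = -5 - 3 = -8)
C = 7 (C = 6 + 1 = 7)
(h + C)**2 = (14 + 7)**2 = 21**2 = 441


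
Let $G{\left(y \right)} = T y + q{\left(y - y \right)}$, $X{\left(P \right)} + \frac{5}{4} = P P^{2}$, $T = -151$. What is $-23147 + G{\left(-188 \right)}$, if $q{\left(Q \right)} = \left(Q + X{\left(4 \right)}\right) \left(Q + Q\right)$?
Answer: $5241$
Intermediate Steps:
$X{\left(P \right)} = - \frac{5}{4} + P^{3}$ ($X{\left(P \right)} = - \frac{5}{4} + P P^{2} = - \frac{5}{4} + P^{3}$)
$q{\left(Q \right)} = 2 Q \left(\frac{251}{4} + Q\right)$ ($q{\left(Q \right)} = \left(Q - \left(\frac{5}{4} - 4^{3}\right)\right) \left(Q + Q\right) = \left(Q + \left(- \frac{5}{4} + 64\right)\right) 2 Q = \left(Q + \frac{251}{4}\right) 2 Q = \left(\frac{251}{4} + Q\right) 2 Q = 2 Q \left(\frac{251}{4} + Q\right)$)
$G{\left(y \right)} = - 151 y$ ($G{\left(y \right)} = - 151 y + \frac{\left(y - y\right) \left(251 + 4 \left(y - y\right)\right)}{2} = - 151 y + \frac{1}{2} \cdot 0 \left(251 + 4 \cdot 0\right) = - 151 y + \frac{1}{2} \cdot 0 \left(251 + 0\right) = - 151 y + \frac{1}{2} \cdot 0 \cdot 251 = - 151 y + 0 = - 151 y$)
$-23147 + G{\left(-188 \right)} = -23147 - -28388 = -23147 + 28388 = 5241$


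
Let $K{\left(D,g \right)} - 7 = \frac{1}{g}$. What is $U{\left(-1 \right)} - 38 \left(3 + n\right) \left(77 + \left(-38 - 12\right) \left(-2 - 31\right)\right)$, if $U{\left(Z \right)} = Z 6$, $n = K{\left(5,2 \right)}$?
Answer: $-689079$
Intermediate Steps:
$K{\left(D,g \right)} = 7 + \frac{1}{g}$
$n = \frac{15}{2}$ ($n = 7 + \frac{1}{2} = \frac{15}{2} \approx 7.5$)
$U{\left(Z \right)} = 6 Z$
$U{\left(-1 \right)} - 38 \left(3 + n\right) \left(77 + \left(-38 - 12\right) \left(-2 - 31\right)\right) = 6 \left(-1\right) - 38 \left(3 + \frac{15}{2}\right) \left(77 + \left(-38 - 12\right) \left(-2 - 31\right)\right) = -6 - 38 \frac{21 \left(77 - -1650\right)}{2} = -6 - 38 \frac{21 \left(77 + 1650\right)}{2} = -6 - 38 \cdot \frac{21}{2} \cdot 1727 = -6 - 689073 = -689079$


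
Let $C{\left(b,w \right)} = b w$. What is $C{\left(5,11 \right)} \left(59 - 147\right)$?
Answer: $-4840$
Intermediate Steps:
$C{\left(5,11 \right)} \left(59 - 147\right) = 5 \cdot 11 \left(59 - 147\right) = 55 \left(-88\right) = -4840$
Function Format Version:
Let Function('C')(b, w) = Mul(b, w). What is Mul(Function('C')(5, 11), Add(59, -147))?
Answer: -4840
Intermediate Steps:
Mul(Function('C')(5, 11), Add(59, -147)) = Mul(Mul(5, 11), Add(59, -147)) = Mul(55, -88) = -4840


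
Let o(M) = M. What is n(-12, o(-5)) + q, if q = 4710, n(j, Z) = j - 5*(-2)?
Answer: 4708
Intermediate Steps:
n(j, Z) = 10 + j (n(j, Z) = j + 10 = 10 + j)
n(-12, o(-5)) + q = (10 - 12) + 4710 = -2 + 4710 = 4708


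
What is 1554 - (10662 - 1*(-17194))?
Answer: -26302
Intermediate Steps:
1554 - (10662 - 1*(-17194)) = 1554 - (10662 + 17194) = 1554 - 1*27856 = 1554 - 27856 = -26302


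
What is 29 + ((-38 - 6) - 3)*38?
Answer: -1757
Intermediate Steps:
29 + ((-38 - 6) - 3)*38 = 29 + (-44 - 3)*38 = 29 - 47*38 = 29 - 1786 = -1757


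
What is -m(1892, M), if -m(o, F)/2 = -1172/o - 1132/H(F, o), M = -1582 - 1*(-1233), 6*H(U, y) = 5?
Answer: -6428162/2365 ≈ -2718.0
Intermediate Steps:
H(U, y) = 5/6 (H(U, y) = (1/6)*5 = 5/6)
M = -349 (M = -1582 + 1233 = -349)
m(o, F) = 13584/5 + 2344/o (m(o, F) = -2*(-1172/o - 1132/5/6) = -2*(-1172/o - 1132*6/5) = -2*(-1172/o - 6792/5) = -2*(-6792/5 - 1172/o) = 13584/5 + 2344/o)
-m(1892, M) = -(13584/5 + 2344/1892) = -(13584/5 + 2344*(1/1892)) = -(13584/5 + 586/473) = -1*6428162/2365 = -6428162/2365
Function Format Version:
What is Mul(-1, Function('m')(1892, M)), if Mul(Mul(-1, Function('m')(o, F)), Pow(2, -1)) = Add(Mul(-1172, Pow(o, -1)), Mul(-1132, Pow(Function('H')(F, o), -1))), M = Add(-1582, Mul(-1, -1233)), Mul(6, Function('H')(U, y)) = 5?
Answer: Rational(-6428162, 2365) ≈ -2718.0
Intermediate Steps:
Function('H')(U, y) = Rational(5, 6) (Function('H')(U, y) = Mul(Rational(1, 6), 5) = Rational(5, 6))
M = -349 (M = Add(-1582, 1233) = -349)
Function('m')(o, F) = Add(Rational(13584, 5), Mul(2344, Pow(o, -1))) (Function('m')(o, F) = Mul(-2, Add(Mul(-1172, Pow(o, -1)), Mul(-1132, Pow(Rational(5, 6), -1)))) = Mul(-2, Add(Mul(-1172, Pow(o, -1)), Mul(-1132, Rational(6, 5)))) = Mul(-2, Add(Mul(-1172, Pow(o, -1)), Rational(-6792, 5))) = Mul(-2, Add(Rational(-6792, 5), Mul(-1172, Pow(o, -1)))) = Add(Rational(13584, 5), Mul(2344, Pow(o, -1))))
Mul(-1, Function('m')(1892, M)) = Mul(-1, Add(Rational(13584, 5), Mul(2344, Pow(1892, -1)))) = Mul(-1, Add(Rational(13584, 5), Mul(2344, Rational(1, 1892)))) = Mul(-1, Add(Rational(13584, 5), Rational(586, 473))) = Mul(-1, Rational(6428162, 2365)) = Rational(-6428162, 2365)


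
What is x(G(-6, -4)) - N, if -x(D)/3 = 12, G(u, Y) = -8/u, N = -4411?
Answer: 4375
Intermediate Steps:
x(D) = -36 (x(D) = -3*12 = -36)
x(G(-6, -4)) - N = -36 - 1*(-4411) = -36 + 4411 = 4375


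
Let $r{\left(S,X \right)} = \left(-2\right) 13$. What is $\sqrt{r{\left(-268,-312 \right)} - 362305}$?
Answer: $3 i \sqrt{40259} \approx 601.94 i$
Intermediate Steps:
$r{\left(S,X \right)} = -26$
$\sqrt{r{\left(-268,-312 \right)} - 362305} = \sqrt{-26 - 362305} = \sqrt{-362331} = 3 i \sqrt{40259}$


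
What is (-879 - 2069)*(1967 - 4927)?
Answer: 8726080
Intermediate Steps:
(-879 - 2069)*(1967 - 4927) = -2948*(-2960) = 8726080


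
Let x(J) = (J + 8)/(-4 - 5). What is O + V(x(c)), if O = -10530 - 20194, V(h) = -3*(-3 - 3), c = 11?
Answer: -30706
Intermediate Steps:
x(J) = -8/9 - J/9 (x(J) = (8 + J)/(-9) = (8 + J)*(-⅑) = -8/9 - J/9)
V(h) = 18 (V(h) = -3*(-6) = 18)
O = -30724
O + V(x(c)) = -30724 + 18 = -30706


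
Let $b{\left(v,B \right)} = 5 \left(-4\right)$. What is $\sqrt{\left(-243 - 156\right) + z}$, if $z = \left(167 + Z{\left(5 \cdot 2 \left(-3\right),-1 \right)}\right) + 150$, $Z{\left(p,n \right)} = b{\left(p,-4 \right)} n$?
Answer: $i \sqrt{62} \approx 7.874 i$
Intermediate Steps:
$b{\left(v,B \right)} = -20$
$Z{\left(p,n \right)} = - 20 n$
$z = 337$ ($z = \left(167 - -20\right) + 150 = \left(167 + 20\right) + 150 = 187 + 150 = 337$)
$\sqrt{\left(-243 - 156\right) + z} = \sqrt{\left(-243 - 156\right) + 337} = \sqrt{-399 + 337} = \sqrt{-62} = i \sqrt{62}$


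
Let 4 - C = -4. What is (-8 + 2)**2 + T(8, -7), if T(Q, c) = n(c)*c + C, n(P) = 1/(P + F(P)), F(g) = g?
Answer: 89/2 ≈ 44.500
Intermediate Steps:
C = 8 (C = 4 - 1*(-4) = 4 + 4 = 8)
n(P) = 1/(2*P) (n(P) = 1/(P + P) = 1/(2*P))
T(Q, c) = 17/2 (T(Q, c) = (1/(2*c))*c + 8 = 1/2 + 8 = 17/2)
(-8 + 2)**2 + T(8, -7) = (-8 + 2)**2 + 17/2 = (-6)**2 + 17/2 = 36 + 17/2 = 89/2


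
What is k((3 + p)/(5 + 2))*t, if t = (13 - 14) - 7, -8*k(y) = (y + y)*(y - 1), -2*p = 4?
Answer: -12/49 ≈ -0.24490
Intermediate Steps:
p = -2 (p = -½*4 = -2)
k(y) = -y*(-1 + y)/4 (k(y) = -(y + y)*(y - 1)/8 = -2*y*(-1 + y)/8 = -y*(-1 + y)/4)
t = -8 (t = -1 - 7 = -8)
k((3 + p)/(5 + 2))*t = (((3 - 2)/(5 + 2))*(1 - (3 - 2)/(5 + 2))/4)*(-8) = ((1/7)*(1 - 1/7)/4)*(-8) = ((1*(⅐))*(1 - 1/7)/4)*(-8) = ((¼)*(⅐)*(1 - 1*⅐))*(-8) = ((¼)*(⅐)*(1 - ⅐))*(-8) = ((¼)*(⅐)*(6/7))*(-8) = (3/98)*(-8) = -12/49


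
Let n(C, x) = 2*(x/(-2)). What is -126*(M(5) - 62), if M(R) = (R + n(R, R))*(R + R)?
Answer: 7812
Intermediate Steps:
n(C, x) = -x (n(C, x) = 2*(x*(-½)) = 2*(-x/2) = -x)
M(R) = 0 (M(R) = (R - R)*(R + R) = 0*(2*R) = 0)
-126*(M(5) - 62) = -126*(0 - 62) = -126*(-62) = 7812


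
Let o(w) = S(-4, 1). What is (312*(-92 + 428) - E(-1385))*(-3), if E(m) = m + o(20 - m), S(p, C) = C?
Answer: -318648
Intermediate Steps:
o(w) = 1
E(m) = 1 + m (E(m) = m + 1 = 1 + m)
(312*(-92 + 428) - E(-1385))*(-3) = (312*(-92 + 428) - (1 - 1385))*(-3) = (312*336 - 1*(-1384))*(-3) = (104832 + 1384)*(-3) = 106216*(-3) = -318648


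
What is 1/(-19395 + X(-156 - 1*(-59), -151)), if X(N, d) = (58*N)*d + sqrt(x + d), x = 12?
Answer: 830131/689117477300 - I*sqrt(139)/689117477300 ≈ 1.2046e-6 - 1.7109e-11*I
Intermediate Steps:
X(N, d) = sqrt(12 + d) + 58*N*d (X(N, d) = (58*N)*d + sqrt(12 + d) = 58*N*d + sqrt(12 + d) = sqrt(12 + d) + 58*N*d)
1/(-19395 + X(-156 - 1*(-59), -151)) = 1/(-19395 + (sqrt(12 - 151) + 58*(-156 - 1*(-59))*(-151))) = 1/(-19395 + (sqrt(-139) + 58*(-156 + 59)*(-151))) = 1/(-19395 + (I*sqrt(139) + 58*(-97)*(-151))) = 1/(-19395 + (I*sqrt(139) + 849526)) = 1/(-19395 + (849526 + I*sqrt(139))) = 1/(830131 + I*sqrt(139))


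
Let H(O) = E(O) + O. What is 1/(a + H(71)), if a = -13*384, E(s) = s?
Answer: -1/4850 ≈ -0.00020619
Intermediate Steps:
H(O) = 2*O (H(O) = O + O = 2*O)
a = -4992
1/(a + H(71)) = 1/(-4992 + 2*71) = 1/(-4992 + 142) = 1/(-4850) = -1/4850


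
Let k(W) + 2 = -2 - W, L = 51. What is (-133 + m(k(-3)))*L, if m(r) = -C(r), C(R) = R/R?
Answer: -6834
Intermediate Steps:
C(R) = 1
k(W) = -4 - W (k(W) = -2 + (-2 - W) = -4 - W)
m(r) = -1 (m(r) = -1*1 = -1)
(-133 + m(k(-3)))*L = (-133 - 1)*51 = -134*51 = -6834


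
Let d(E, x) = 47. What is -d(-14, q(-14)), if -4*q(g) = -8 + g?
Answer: -47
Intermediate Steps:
q(g) = 2 - g/4 (q(g) = -(-8 + g)/4 = 2 - g/4)
-d(-14, q(-14)) = -1*47 = -47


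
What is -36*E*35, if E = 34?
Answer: -42840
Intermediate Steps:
-36*E*35 = -36*34*35 = -1224*35 = -42840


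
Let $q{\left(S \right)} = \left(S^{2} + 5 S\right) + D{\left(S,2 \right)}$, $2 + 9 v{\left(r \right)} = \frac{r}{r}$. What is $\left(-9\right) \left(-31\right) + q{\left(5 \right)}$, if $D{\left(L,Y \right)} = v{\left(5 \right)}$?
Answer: $\frac{2960}{9} \approx 328.89$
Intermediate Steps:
$v{\left(r \right)} = - \frac{1}{9}$ ($v{\left(r \right)} = - \frac{2}{9} + \frac{r \frac{1}{r}}{9} = - \frac{2}{9} + \frac{1}{9} \cdot 1 = - \frac{2}{9} + \frac{1}{9} = - \frac{1}{9}$)
$D{\left(L,Y \right)} = - \frac{1}{9}$
$q{\left(S \right)} = - \frac{1}{9} + S^{2} + 5 S$ ($q{\left(S \right)} = \left(S^{2} + 5 S\right) - \frac{1}{9} = - \frac{1}{9} + S^{2} + 5 S$)
$\left(-9\right) \left(-31\right) + q{\left(5 \right)} = \left(-9\right) \left(-31\right) + \left(- \frac{1}{9} + 5^{2} + 5 \cdot 5\right) = 279 + \left(- \frac{1}{9} + 25 + 25\right) = 279 + \frac{449}{9} = \frac{2960}{9}$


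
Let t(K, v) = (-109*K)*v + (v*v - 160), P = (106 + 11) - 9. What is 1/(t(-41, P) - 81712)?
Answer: 1/412444 ≈ 2.4246e-6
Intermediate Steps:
P = 108 (P = 117 - 9 = 108)
t(K, v) = -160 + v² - 109*K*v (t(K, v) = -109*K*v + (v² - 160) = -109*K*v + (-160 + v²) = -160 + v² - 109*K*v)
1/(t(-41, P) - 81712) = 1/((-160 + 108² - 109*(-41)*108) - 81712) = 1/((-160 + 11664 + 482652) - 81712) = 1/(494156 - 81712) = 1/412444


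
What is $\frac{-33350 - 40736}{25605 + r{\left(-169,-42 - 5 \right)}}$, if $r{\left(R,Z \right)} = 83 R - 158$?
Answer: $- \frac{37043}{5710} \approx -6.4874$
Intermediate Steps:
$r{\left(R,Z \right)} = -158 + 83 R$
$\frac{-33350 - 40736}{25605 + r{\left(-169,-42 - 5 \right)}} = \frac{-33350 - 40736}{25605 + \left(-158 + 83 \left(-169\right)\right)} = - \frac{74086}{25605 - 14185} = - \frac{74086}{11420} = \left(-74086\right) \frac{1}{11420} = - \frac{37043}{5710}$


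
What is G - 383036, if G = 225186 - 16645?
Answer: -174495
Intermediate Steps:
G = 208541
G - 383036 = 208541 - 383036 = -174495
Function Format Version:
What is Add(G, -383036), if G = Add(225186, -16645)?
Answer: -174495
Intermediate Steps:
G = 208541
Add(G, -383036) = Add(208541, -383036) = -174495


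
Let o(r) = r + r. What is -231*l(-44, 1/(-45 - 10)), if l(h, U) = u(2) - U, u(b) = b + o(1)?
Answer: -4641/5 ≈ -928.20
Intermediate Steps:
o(r) = 2*r
u(b) = 2 + b (u(b) = b + 2*1 = b + 2 = 2 + b)
l(h, U) = 4 - U (l(h, U) = (2 + 2) - U = 4 - U)
-231*l(-44, 1/(-45 - 10)) = -231*(4 - 1/(-45 - 10)) = -231*(4 - 1/(-55)) = -231*(4 - 1*(-1/55)) = -231*(4 + 1/55) = -231*221/55 = -4641/5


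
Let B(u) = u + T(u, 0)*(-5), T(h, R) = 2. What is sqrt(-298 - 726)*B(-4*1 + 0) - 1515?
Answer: -1515 - 448*I ≈ -1515.0 - 448.0*I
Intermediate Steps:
B(u) = -10 + u (B(u) = u + 2*(-5) = u - 10 = -10 + u)
sqrt(-298 - 726)*B(-4*1 + 0) - 1515 = sqrt(-298 - 726)*(-10 + (-4*1 + 0)) - 1515 = sqrt(-1024)*(-10 + (-4 + 0)) - 1515 = (32*I)*(-10 - 4) - 1515 = (32*I)*(-14) - 1515 = -448*I - 1515 = -1515 - 448*I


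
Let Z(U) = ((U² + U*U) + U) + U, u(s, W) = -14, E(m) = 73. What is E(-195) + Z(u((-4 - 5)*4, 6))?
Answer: 437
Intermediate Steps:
Z(U) = 2*U + 2*U² (Z(U) = ((U² + U²) + U) + U = (2*U² + U) + U = (U + 2*U²) + U = 2*U + 2*U²)
E(-195) + Z(u((-4 - 5)*4, 6)) = 73 + 2*(-14)*(1 - 14) = 73 + 2*(-14)*(-13) = 73 + 364 = 437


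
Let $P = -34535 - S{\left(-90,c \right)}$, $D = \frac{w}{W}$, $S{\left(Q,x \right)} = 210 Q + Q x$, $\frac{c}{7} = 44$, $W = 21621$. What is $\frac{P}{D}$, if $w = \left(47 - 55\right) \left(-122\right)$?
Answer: $\frac{261289785}{976} \approx 2.6772 \cdot 10^{5}$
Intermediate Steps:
$c = 308$ ($c = 7 \cdot 44 = 308$)
$w = 976$ ($w = \left(-8\right) \left(-122\right) = 976$)
$D = \frac{976}{21621} \approx 0.045141$
$P = 12085$ ($P = -34535 - - 90 \left(210 + 308\right) = -34535 - \left(-90\right) 518 = -34535 - -46620 = -34535 + 46620 = 12085$)
$\frac{P}{D} = \frac{12085}{\frac{976}{21621}} = 12085 \cdot \frac{21621}{976} = \frac{261289785}{976}$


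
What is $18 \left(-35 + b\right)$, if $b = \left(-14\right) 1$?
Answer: $-882$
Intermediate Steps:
$b = -14$
$18 \left(-35 + b\right) = 18 \left(-35 - 14\right) = 18 \left(-49\right) = -882$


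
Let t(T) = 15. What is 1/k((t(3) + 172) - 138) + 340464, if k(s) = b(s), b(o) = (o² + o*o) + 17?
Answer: 1640696017/4819 ≈ 3.4046e+5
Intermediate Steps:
b(o) = 17 + 2*o² (b(o) = (o² + o²) + 17 = 2*o² + 17 = 17 + 2*o²)
k(s) = 17 + 2*s²
1/k((t(3) + 172) - 138) + 340464 = 1/(17 + 2*((15 + 172) - 138)²) + 340464 = 1/(17 + 2*(187 - 138)²) + 340464 = 1/(17 + 2*49²) + 340464 = 1/(17 + 2*2401) + 340464 = 1/(17 + 4802) + 340464 = 1/4819 + 340464 = 1640696017/4819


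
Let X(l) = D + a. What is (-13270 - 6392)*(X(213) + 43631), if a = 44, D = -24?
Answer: -858265962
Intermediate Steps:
X(l) = 20 (X(l) = -24 + 44 = 20)
(-13270 - 6392)*(X(213) + 43631) = (-13270 - 6392)*(20 + 43631) = -19662*43651 = -858265962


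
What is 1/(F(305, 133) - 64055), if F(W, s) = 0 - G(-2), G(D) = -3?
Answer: -1/64052 ≈ -1.5612e-5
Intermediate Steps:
F(W, s) = 3 (F(W, s) = 0 - 1*(-3) = 0 + 3 = 3)
1/(F(305, 133) - 64055) = 1/(3 - 64055) = 1/(-64052) = -1/64052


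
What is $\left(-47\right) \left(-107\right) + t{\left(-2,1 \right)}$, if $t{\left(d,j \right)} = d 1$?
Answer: $5027$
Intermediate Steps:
$t{\left(d,j \right)} = d$
$\left(-47\right) \left(-107\right) + t{\left(-2,1 \right)} = \left(-47\right) \left(-107\right) - 2 = 5029 - 2 = 5027$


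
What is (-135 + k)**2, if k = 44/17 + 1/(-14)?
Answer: 994203961/56644 ≈ 17552.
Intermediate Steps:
k = 599/238 (k = 44*(1/17) + 1*(-1/14) = 44/17 - 1/14 = 599/238 ≈ 2.5168)
(-135 + k)**2 = (-135 + 599/238)**2 = (-31531/238)**2 = 994203961/56644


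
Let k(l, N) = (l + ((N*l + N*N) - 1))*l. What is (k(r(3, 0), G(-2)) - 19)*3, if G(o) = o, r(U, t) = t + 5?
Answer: -87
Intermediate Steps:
r(U, t) = 5 + t
k(l, N) = l*(-1 + l + N² + N*l) (k(l, N) = (l + ((N*l + N²) - 1))*l = (l + ((N² + N*l) - 1))*l = (l + (-1 + N² + N*l))*l = (-1 + l + N² + N*l)*l = l*(-1 + l + N² + N*l))
(k(r(3, 0), G(-2)) - 19)*3 = ((5 + 0)*(-1 + (5 + 0) + (-2)² - 2*(5 + 0)) - 19)*3 = (5*(-1 + 5 + 4 - 2*5) - 19)*3 = (5*(-1 + 5 + 4 - 10) - 19)*3 = (5*(-2) - 19)*3 = (-10 - 19)*3 = -29*3 = -87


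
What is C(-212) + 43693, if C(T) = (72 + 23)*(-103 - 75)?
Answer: 26783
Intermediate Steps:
C(T) = -16910 (C(T) = 95*(-178) = -16910)
C(-212) + 43693 = -16910 + 43693 = 26783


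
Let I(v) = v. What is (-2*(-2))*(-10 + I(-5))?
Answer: -60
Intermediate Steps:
(-2*(-2))*(-10 + I(-5)) = (-2*(-2))*(-10 - 5) = 4*(-15) = -60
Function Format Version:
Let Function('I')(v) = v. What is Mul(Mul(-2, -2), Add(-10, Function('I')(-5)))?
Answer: -60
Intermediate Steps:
Mul(Mul(-2, -2), Add(-10, Function('I')(-5))) = Mul(Mul(-2, -2), Add(-10, -5)) = Mul(4, -15) = -60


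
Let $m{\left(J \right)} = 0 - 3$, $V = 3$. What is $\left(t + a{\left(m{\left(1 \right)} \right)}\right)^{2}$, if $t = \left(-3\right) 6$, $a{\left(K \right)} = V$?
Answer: $225$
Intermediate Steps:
$m{\left(J \right)} = -3$
$a{\left(K \right)} = 3$
$t = -18$
$\left(t + a{\left(m{\left(1 \right)} \right)}\right)^{2} = \left(-18 + 3\right)^{2} = \left(-15\right)^{2} = 225$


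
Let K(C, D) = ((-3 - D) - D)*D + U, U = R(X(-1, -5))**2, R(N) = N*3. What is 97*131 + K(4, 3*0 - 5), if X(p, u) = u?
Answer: 12897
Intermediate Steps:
R(N) = 3*N
U = 225 (U = (3*(-5))**2 = (-15)**2 = 225)
K(C, D) = 225 + D*(-3 - 2*D) (K(C, D) = ((-3 - D) - D)*D + 225 = (-3 - 2*D)*D + 225 = D*(-3 - 2*D) + 225 = 225 + D*(-3 - 2*D))
97*131 + K(4, 3*0 - 5) = 97*131 + (225 - 3*(3*0 - 5) - 2*(3*0 - 5)**2) = 12707 + (225 - 3*(0 - 5) - 2*(0 - 5)**2) = 12707 + (225 - 3*(-5) - 2*(-5)**2) = 12707 + (225 + 15 - 2*25) = 12707 + (225 + 15 - 50) = 12707 + 190 = 12897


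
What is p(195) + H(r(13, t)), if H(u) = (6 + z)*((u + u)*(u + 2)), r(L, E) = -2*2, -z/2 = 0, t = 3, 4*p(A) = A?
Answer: 579/4 ≈ 144.75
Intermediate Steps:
p(A) = A/4
z = 0 (z = -2*0 = 0)
r(L, E) = -4
H(u) = 12*u*(2 + u) (H(u) = (6 + 0)*((u + u)*(u + 2)) = 6*((2*u)*(2 + u)) = 6*(2*u*(2 + u)) = 12*u*(2 + u))
p(195) + H(r(13, t)) = (¼)*195 + 12*(-4)*(2 - 4) = 195/4 + 12*(-4)*(-2) = 195/4 + 96 = 579/4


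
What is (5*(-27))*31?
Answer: -4185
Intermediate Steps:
(5*(-27))*31 = -135*31 = -4185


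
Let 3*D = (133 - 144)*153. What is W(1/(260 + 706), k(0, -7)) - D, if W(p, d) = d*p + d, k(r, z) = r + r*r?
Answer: 561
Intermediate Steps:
k(r, z) = r + r²
W(p, d) = d + d*p
D = -561 (D = ((133 - 144)*153)/3 = (-11*153)/3 = (⅓)*(-1683) = -561)
W(1/(260 + 706), k(0, -7)) - D = (0*(1 + 0))*(1 + 1/(260 + 706)) - 1*(-561) = (0*1)*(1 + 1/966) + 561 = 0*(1 + 1/966) + 561 = 0*(967/966) + 561 = 0 + 561 = 561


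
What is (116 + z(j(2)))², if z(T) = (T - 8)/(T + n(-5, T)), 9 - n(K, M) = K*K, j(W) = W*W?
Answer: 121801/9 ≈ 13533.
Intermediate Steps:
j(W) = W²
n(K, M) = 9 - K² (n(K, M) = 9 - K*K = 9 - K²)
z(T) = (-8 + T)/(-16 + T) (z(T) = (T - 8)/(T + (9 - 1*(-5)²)) = (-8 + T)/(T + (9 - 1*25)) = (-8 + T)/(T + (9 - 25)) = (-8 + T)/(T - 16) = (-8 + T)/(-16 + T))
(116 + z(j(2)))² = (116 + (-8 + 2²)/(-16 + 2²))² = (116 + (-8 + 4)/(-16 + 4))² = (116 - 4/(-12))² = (116 - 1/12*(-4))² = (116 + ⅓)² = (349/3)² = 121801/9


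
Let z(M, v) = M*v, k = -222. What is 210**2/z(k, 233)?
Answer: -7350/8621 ≈ -0.85257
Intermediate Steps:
210**2/z(k, 233) = 210**2/((-222*233)) = 44100/(-51726) = 44100*(-1/51726) = -7350/8621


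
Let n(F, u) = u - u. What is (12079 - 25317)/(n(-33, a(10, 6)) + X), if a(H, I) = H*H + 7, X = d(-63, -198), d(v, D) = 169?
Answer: -13238/169 ≈ -78.331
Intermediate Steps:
X = 169
a(H, I) = 7 + H² (a(H, I) = H² + 7 = 7 + H²)
n(F, u) = 0
(12079 - 25317)/(n(-33, a(10, 6)) + X) = (12079 - 25317)/(0 + 169) = -13238/169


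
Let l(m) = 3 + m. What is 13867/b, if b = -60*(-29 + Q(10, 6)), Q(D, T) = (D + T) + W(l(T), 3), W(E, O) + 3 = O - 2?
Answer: 13867/900 ≈ 15.408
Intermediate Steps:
W(E, O) = -5 + O (W(E, O) = -3 + (O - 2) = -3 + (-2 + O) = -5 + O)
Q(D, T) = -2 + D + T (Q(D, T) = (D + T) + (-5 + 3) = (D + T) - 2 = -2 + D + T)
b = 900 (b = -60*(-29 + (-2 + 10 + 6)) = -60*(-29 + 14) = -60*(-15) = 900)
13867/b = 13867/900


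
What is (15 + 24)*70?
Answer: 2730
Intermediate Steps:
(15 + 24)*70 = 39*70 = 2730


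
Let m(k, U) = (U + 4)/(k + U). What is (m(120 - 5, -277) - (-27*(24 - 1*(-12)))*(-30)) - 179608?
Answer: -11273381/54 ≈ -2.0877e+5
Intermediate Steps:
m(k, U) = (4 + U)/(U + k)
(m(120 - 5, -277) - (-27*(24 - 1*(-12)))*(-30)) - 179608 = ((4 - 277)/(-277 + (120 - 5)) - (-27*(24 - 1*(-12)))*(-30)) - 179608 = (-273/(-277 + 115) - (-27*(24 + 12))*(-30)) - 179608 = (-273/(-162) - (-27*36)*(-30)) - 179608 = (-1/162*(-273) - (-972)*(-30)) - 179608 = (91/54 - 1*29160) - 179608 = (91/54 - 29160) - 179608 = -1574549/54 - 179608 = -11273381/54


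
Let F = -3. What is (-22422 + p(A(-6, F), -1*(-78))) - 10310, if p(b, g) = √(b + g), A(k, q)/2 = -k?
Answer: -32732 + 3*√10 ≈ -32723.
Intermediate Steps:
A(k, q) = -2*k (A(k, q) = 2*(-k) = -2*k)
(-22422 + p(A(-6, F), -1*(-78))) - 10310 = (-22422 + √(-2*(-6) - 1*(-78))) - 10310 = (-22422 + √(12 + 78)) - 10310 = (-22422 + √90) - 10310 = (-22422 + 3*√10) - 10310 = -32732 + 3*√10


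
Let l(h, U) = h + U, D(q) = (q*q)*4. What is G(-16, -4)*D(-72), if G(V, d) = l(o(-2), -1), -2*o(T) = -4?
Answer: 20736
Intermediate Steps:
D(q) = 4*q**2 (D(q) = q**2*4 = 4*q**2)
o(T) = 2 (o(T) = -1/2*(-4) = 2)
l(h, U) = U + h
G(V, d) = 1 (G(V, d) = -1 + 2 = 1)
G(-16, -4)*D(-72) = 1*(4*(-72)**2) = 1*(4*5184) = 1*20736 = 20736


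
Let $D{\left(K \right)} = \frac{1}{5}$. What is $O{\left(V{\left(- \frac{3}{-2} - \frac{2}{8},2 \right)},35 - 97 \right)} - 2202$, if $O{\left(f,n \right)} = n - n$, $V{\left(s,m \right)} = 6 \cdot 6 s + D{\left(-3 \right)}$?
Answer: $-2202$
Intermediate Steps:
$D{\left(K \right)} = \frac{1}{5}$
$V{\left(s,m \right)} = \frac{1}{5} + 36 s$ ($V{\left(s,m \right)} = 6 \cdot 6 s + \frac{1}{5} = 36 s + \frac{1}{5} = \frac{1}{5} + 36 s$)
$O{\left(f,n \right)} = 0$
$O{\left(V{\left(- \frac{3}{-2} - \frac{2}{8},2 \right)},35 - 97 \right)} - 2202 = 0 - 2202 = -2202$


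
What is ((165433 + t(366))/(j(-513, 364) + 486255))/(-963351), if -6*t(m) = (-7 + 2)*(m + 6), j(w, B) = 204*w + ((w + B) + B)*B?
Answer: -165743/443009480913 ≈ -3.7413e-7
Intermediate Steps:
j(w, B) = 204*w + B*(w + 2*B) (j(w, B) = 204*w + ((B + w) + B)*B = 204*w + (w + 2*B)*B = 204*w + B*(w + 2*B))
t(m) = 5 + 5*m/6 (t(m) = -(-7 + 2)*(m + 6)/6 = -(-5)*(6 + m)/6 = -(-30 - 5*m)/6 = 5 + 5*m/6)
((165433 + t(366))/(j(-513, 364) + 486255))/(-963351) = ((165433 + (5 + (5/6)*366))/((2*364**2 + 204*(-513) + 364*(-513)) + 486255))/(-963351) = ((165433 + (5 + 305))/((2*132496 - 104652 - 186732) + 486255))*(-1/963351) = ((165433 + 310)/((264992 - 104652 - 186732) + 486255))*(-1/963351) = (165743/(-26392 + 486255))*(-1/963351) = (165743/459863)*(-1/963351) = -165743/443009480913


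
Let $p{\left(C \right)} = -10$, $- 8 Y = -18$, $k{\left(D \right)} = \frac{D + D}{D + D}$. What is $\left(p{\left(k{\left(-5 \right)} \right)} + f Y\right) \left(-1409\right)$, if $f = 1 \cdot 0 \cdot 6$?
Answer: $14090$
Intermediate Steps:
$k{\left(D \right)} = 1$ ($k{\left(D \right)} = \frac{2 D}{2 D} = 2 D \frac{1}{2 D} = 1$)
$Y = \frac{9}{4}$ ($Y = \left(- \frac{1}{8}\right) \left(-18\right) = \frac{9}{4} \approx 2.25$)
$f = 0$ ($f = 0 \cdot 6 = 0$)
$\left(p{\left(k{\left(-5 \right)} \right)} + f Y\right) \left(-1409\right) = \left(-10 + 0 \cdot \frac{9}{4}\right) \left(-1409\right) = \left(-10 + 0\right) \left(-1409\right) = \left(-10\right) \left(-1409\right) = 14090$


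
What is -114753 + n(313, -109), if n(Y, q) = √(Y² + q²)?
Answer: -114753 + 65*√26 ≈ -1.1442e+5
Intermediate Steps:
-114753 + n(313, -109) = -114753 + √(313² + (-109)²) = -114753 + √(97969 + 11881) = -114753 + √109850 = -114753 + 65*√26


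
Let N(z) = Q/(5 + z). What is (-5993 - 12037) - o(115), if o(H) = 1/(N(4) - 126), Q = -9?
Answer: -2289809/127 ≈ -18030.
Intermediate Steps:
N(z) = -9/(5 + z)
o(H) = -1/127 (o(H) = 1/(-9/(5 + 4) - 126) = 1/(-9/9 - 126) = 1/(-9*1/9 - 126) = 1/(-1 - 126) = 1/(-127) = -1/127)
(-5993 - 12037) - o(115) = (-5993 - 12037) - 1*(-1/127) = -18030 + 1/127 = -2289809/127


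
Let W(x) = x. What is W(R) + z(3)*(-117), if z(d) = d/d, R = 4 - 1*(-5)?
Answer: -108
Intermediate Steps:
R = 9 (R = 4 + 5 = 9)
z(d) = 1
W(R) + z(3)*(-117) = 9 + 1*(-117) = 9 - 117 = -108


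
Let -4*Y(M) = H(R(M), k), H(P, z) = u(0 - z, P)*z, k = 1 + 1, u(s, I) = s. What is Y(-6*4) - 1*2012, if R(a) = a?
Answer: -2011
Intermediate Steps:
k = 2
H(P, z) = -z² (H(P, z) = (0 - z)*z = (-z)*z = -z²)
Y(M) = 1 (Y(M) = -(-1)*2²/4 = -(-1)*4/4 = -¼*(-4) = 1)
Y(-6*4) - 1*2012 = 1 - 1*2012 = 1 - 2012 = -2011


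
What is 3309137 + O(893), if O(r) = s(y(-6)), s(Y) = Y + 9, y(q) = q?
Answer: 3309140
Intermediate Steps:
s(Y) = 9 + Y
O(r) = 3 (O(r) = 9 - 6 = 3)
3309137 + O(893) = 3309137 + 3 = 3309140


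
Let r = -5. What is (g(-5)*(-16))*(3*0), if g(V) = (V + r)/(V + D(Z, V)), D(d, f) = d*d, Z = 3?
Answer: 0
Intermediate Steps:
D(d, f) = d²
g(V) = (-5 + V)/(9 + V) (g(V) = (V - 5)/(V + 3²) = (-5 + V)/(V + 9) = (-5 + V)/(9 + V))
(g(-5)*(-16))*(3*0) = (((-5 - 5)/(9 - 5))*(-16))*(3*0) = ((-10/4)*(-16))*0 = (((¼)*(-10))*(-16))*0 = -5/2*(-16)*0 = 40*0 = 0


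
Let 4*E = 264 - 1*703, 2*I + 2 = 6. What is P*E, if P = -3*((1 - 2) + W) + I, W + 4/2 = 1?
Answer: -878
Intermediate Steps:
W = -1 (W = -2 + 1 = -1)
I = 2 (I = -1 + (½)*6 = -1 + 3 = 2)
E = -439/4 (E = (264 - 1*703)/4 = (264 - 703)/4 = (¼)*(-439) = -439/4 ≈ -109.75)
P = 8 (P = -3*((1 - 2) - 1) + 2 = -3*(-1 - 1) + 2 = -3*(-2) + 2 = 6 + 2 = 8)
P*E = 8*(-439/4) = -878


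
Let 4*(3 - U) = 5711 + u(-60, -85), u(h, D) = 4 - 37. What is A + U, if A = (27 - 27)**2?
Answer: -2833/2 ≈ -1416.5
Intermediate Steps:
u(h, D) = -33
A = 0 (A = 0**2 = 0)
U = -2833/2 (U = 3 - (5711 - 33)/4 = 3 - 1/4*5678 = 3 - 2839/2 = -2833/2 ≈ -1416.5)
A + U = 0 - 2833/2 = -2833/2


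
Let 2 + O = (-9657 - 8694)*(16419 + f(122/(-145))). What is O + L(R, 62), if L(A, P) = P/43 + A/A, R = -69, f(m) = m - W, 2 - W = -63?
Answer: -1871103631589/6235 ≈ -3.0010e+8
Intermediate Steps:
W = 65 (W = 2 - 1*(-63) = 2 + 63 = 65)
f(m) = -65 + m (f(m) = m - 1*65 = m - 65 = -65 + m)
L(A, P) = 1 + P/43 (L(A, P) = P*(1/43) + 1 = P/43 + 1 = 1 + P/43)
O = -43514038298/145 (O = -2 + (-9657 - 8694)*(16419 + (-65 + 122/(-145))) = -2 - 18351*(16419 + (-65 + 122*(-1/145))) = -2 - 18351*(16419 + (-65 - 122/145)) = -2 - 18351*(16419 - 9547/145) = -2 - 18351*2371208/145 = -2 - 43514038008/145 = -43514038298/145 ≈ -3.0010e+8)
O + L(R, 62) = -43514038298/145 + (1 + (1/43)*62) = -43514038298/145 + (1 + 62/43) = -43514038298/145 + 105/43 = -1871103631589/6235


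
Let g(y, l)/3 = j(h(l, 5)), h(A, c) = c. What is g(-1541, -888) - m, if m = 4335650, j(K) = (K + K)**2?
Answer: -4335350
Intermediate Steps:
j(K) = 4*K**2 (j(K) = (2*K)**2 = 4*K**2)
g(y, l) = 300 (g(y, l) = 3*(4*5**2) = 3*(4*25) = 3*100 = 300)
g(-1541, -888) - m = 300 - 1*4335650 = 300 - 4335650 = -4335350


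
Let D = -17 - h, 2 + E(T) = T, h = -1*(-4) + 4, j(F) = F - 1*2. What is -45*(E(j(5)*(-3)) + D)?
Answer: 1620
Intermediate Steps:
j(F) = -2 + F (j(F) = F - 2 = -2 + F)
h = 8 (h = 4 + 4 = 8)
E(T) = -2 + T
D = -25 (D = -17 - 1*8 = -17 - 8 = -25)
-45*(E(j(5)*(-3)) + D) = -45*((-2 + (-2 + 5)*(-3)) - 25) = -45*((-2 + 3*(-3)) - 25) = -45*((-2 - 9) - 25) = -45*(-11 - 25) = -45*(-36) = 1620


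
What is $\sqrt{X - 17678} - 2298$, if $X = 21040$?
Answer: $-2298 + 41 \sqrt{2} \approx -2240.0$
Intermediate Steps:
$\sqrt{X - 17678} - 2298 = \sqrt{21040 - 17678} - 2298 = \sqrt{3362} - 2298 = 41 \sqrt{2} - 2298 = -2298 + 41 \sqrt{2}$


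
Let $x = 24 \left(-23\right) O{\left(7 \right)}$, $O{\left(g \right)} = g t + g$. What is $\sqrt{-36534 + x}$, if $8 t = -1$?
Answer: $3 i \sqrt{4435} \approx 199.79 i$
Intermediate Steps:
$t = - \frac{1}{8}$ ($t = \frac{1}{8} \left(-1\right) = - \frac{1}{8} \approx -0.125$)
$O{\left(g \right)} = \frac{7 g}{8}$ ($O{\left(g \right)} = g \left(- \frac{1}{8}\right) + g = - \frac{g}{8} + g = \frac{7 g}{8}$)
$x = -3381$ ($x = 24 \left(-23\right) \frac{7}{8} \cdot 7 = \left(-552\right) \frac{49}{8} = -3381$)
$\sqrt{-36534 + x} = \sqrt{-36534 - 3381} = \sqrt{-39915} = 3 i \sqrt{4435}$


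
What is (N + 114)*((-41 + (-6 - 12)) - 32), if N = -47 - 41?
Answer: -2366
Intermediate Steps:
N = -88
(N + 114)*((-41 + (-6 - 12)) - 32) = (-88 + 114)*((-41 + (-6 - 12)) - 32) = 26*((-41 - 18) - 32) = 26*(-59 - 32) = 26*(-91) = -2366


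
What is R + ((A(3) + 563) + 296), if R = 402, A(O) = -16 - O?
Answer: 1242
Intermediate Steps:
R + ((A(3) + 563) + 296) = 402 + (((-16 - 1*3) + 563) + 296) = 402 + (((-16 - 3) + 563) + 296) = 402 + ((-19 + 563) + 296) = 402 + (544 + 296) = 402 + 840 = 1242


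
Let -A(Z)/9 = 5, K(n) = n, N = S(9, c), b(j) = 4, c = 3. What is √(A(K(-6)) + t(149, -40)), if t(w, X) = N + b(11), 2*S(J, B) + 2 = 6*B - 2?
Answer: I*√34 ≈ 5.8309*I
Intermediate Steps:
S(J, B) = -2 + 3*B (S(J, B) = -1 + (6*B - 2)/2 = -1 + (-2 + 6*B)/2 = -1 + (-1 + 3*B) = -2 + 3*B)
N = 7 (N = -2 + 3*3 = -2 + 9 = 7)
t(w, X) = 11 (t(w, X) = 7 + 4 = 11)
A(Z) = -45 (A(Z) = -9*5 = -45)
√(A(K(-6)) + t(149, -40)) = √(-45 + 11) = √(-34) = I*√34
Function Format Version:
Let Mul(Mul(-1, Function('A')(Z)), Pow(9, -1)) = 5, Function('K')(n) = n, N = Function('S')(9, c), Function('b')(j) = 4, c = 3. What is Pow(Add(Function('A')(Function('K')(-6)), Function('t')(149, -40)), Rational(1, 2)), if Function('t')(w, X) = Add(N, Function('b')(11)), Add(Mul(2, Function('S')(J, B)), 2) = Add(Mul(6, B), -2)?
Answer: Mul(I, Pow(34, Rational(1, 2))) ≈ Mul(5.8309, I)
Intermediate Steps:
Function('S')(J, B) = Add(-2, Mul(3, B)) (Function('S')(J, B) = Add(-1, Mul(Rational(1, 2), Add(Mul(6, B), -2))) = Add(-1, Mul(Rational(1, 2), Add(-2, Mul(6, B)))) = Add(-1, Add(-1, Mul(3, B))) = Add(-2, Mul(3, B)))
N = 7 (N = Add(-2, Mul(3, 3)) = Add(-2, 9) = 7)
Function('t')(w, X) = 11 (Function('t')(w, X) = Add(7, 4) = 11)
Function('A')(Z) = -45 (Function('A')(Z) = Mul(-9, 5) = -45)
Pow(Add(Function('A')(Function('K')(-6)), Function('t')(149, -40)), Rational(1, 2)) = Pow(Add(-45, 11), Rational(1, 2)) = Pow(-34, Rational(1, 2)) = Mul(I, Pow(34, Rational(1, 2)))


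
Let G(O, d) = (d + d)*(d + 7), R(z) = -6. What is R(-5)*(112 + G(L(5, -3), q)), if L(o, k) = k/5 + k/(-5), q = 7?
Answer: -1848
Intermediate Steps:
L(o, k) = 0 (L(o, k) = k*(⅕) + k*(-⅕) = k/5 - k/5 = 0)
G(O, d) = 2*d*(7 + d) (G(O, d) = (2*d)*(7 + d) = 2*d*(7 + d))
R(-5)*(112 + G(L(5, -3), q)) = -6*(112 + 2*7*(7 + 7)) = -6*(112 + 2*7*14) = -6*(112 + 196) = -6*308 = -1848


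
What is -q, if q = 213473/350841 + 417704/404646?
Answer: -12940482479/7887022627 ≈ -1.6407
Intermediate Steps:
q = 12940482479/7887022627 (q = 213473*(1/350841) + 417704*(1/404646) = 213473/350841 + 208852/202323 = 12940482479/7887022627 ≈ 1.6407)
-q = -1*12940482479/7887022627 = -12940482479/7887022627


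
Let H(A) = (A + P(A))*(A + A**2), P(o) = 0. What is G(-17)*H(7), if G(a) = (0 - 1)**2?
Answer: 392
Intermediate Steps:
G(a) = 1 (G(a) = (-1)**2 = 1)
H(A) = A*(A + A**2) (H(A) = (A + 0)*(A + A**2) = A*(A + A**2))
G(-17)*H(7) = 1*(7**2*(1 + 7)) = 1*(49*8) = 1*392 = 392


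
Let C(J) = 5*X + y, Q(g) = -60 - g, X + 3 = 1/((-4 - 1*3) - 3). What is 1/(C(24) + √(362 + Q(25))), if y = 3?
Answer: 50/483 + 4*√277/483 ≈ 0.24135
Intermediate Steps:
X = -31/10 (X = -3 + 1/((-4 - 1*3) - 3) = -3 + 1/((-4 - 3) - 3) = -3 + 1/(-7 - 3) = -3 + 1/(-10) = -3 - ⅒ = -31/10 ≈ -3.1000)
C(J) = -25/2 (C(J) = 5*(-31/10) + 3 = -31/2 + 3 = -25/2)
1/(C(24) + √(362 + Q(25))) = 1/(-25/2 + √(362 + (-60 - 1*25))) = 1/(-25/2 + √(362 + (-60 - 25))) = 1/(-25/2 + √(362 - 85)) = 1/(-25/2 + √277)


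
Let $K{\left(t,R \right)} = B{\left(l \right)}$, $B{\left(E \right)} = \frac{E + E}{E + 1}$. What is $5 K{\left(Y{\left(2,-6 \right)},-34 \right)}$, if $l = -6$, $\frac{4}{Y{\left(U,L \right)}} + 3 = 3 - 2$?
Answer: $12$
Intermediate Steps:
$Y{\left(U,L \right)} = -2$ ($Y{\left(U,L \right)} = \frac{4}{-3 + \left(3 - 2\right)} = \frac{4}{-3 + 1} = \frac{4}{-2} = 4 \left(- \frac{1}{2}\right) = -2$)
$B{\left(E \right)} = \frac{2 E}{1 + E}$
$K{\left(t,R \right)} = \frac{12}{5}$ ($K{\left(t,R \right)} = 2 \left(-6\right) \frac{1}{1 - 6} = 2 \left(-6\right) \frac{1}{-5} = 2 \left(-6\right) \left(- \frac{1}{5}\right) = \frac{12}{5}$)
$5 K{\left(Y{\left(2,-6 \right)},-34 \right)} = 5 \cdot \frac{12}{5} = 12$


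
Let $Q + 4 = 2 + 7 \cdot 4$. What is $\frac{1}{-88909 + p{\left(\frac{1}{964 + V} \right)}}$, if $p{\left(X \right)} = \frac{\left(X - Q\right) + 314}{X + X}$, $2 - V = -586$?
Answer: $\frac{2}{269159} \approx 7.4305 \cdot 10^{-6}$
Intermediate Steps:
$V = 588$ ($V = 2 - -586 = 2 + 586 = 588$)
$Q = 26$ ($Q = -4 + \left(2 + 7 \cdot 4\right) = -4 + \left(2 + 28\right) = -4 + 30 = 26$)
$p{\left(X \right)} = \frac{288 + X}{2 X}$ ($p{\left(X \right)} = \frac{\left(X - 26\right) + 314}{X + X} = \frac{\left(X - 26\right) + 314}{2 X} = \left(\left(-26 + X\right) + 314\right) \frac{1}{2 X} = \left(288 + X\right) \frac{1}{2 X} = \frac{288 + X}{2 X}$)
$\frac{1}{-88909 + p{\left(\frac{1}{964 + V} \right)}} = \frac{1}{-88909 + \frac{288 + \frac{1}{964 + 588}}{2 \frac{1}{964 + 588}}} = \frac{1}{-88909 + \frac{288 + \frac{1}{1552}}{2 \cdot \frac{1}{1552}}} = \frac{1}{-88909 + \frac{\frac{1}{\frac{1}{1552}} \left(288 + \frac{1}{1552}\right)}{2}} = \frac{1}{-88909 + \frac{1}{2} \cdot 1552 \cdot \frac{446977}{1552}} = \frac{1}{-88909 + \frac{446977}{2}} = \frac{1}{\frac{269159}{2}} = \frac{2}{269159}$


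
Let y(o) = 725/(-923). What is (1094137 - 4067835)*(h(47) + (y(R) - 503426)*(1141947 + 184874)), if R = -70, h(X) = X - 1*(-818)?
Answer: 141027518620366567448/71 ≈ 1.9863e+18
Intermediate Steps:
h(X) = 818 + X (h(X) = X + 818 = 818 + X)
y(o) = -725/923 (y(o) = 725*(-1/923) = -725/923)
(1094137 - 4067835)*(h(47) + (y(R) - 503426)*(1141947 + 184874)) = (1094137 - 4067835)*((818 + 47) + (-725/923 - 503426)*(1141947 + 184874)) = -2973698*(865 - 464662923/923*1326821) = -2973698*(865 - 616524524157783/923) = -2973698*(-616524523359388/923) = 141027518620366567448/71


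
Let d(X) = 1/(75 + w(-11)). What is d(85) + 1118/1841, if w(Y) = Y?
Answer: 73393/117824 ≈ 0.62290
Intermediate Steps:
d(X) = 1/64 (d(X) = 1/(75 - 11) = 1/64)
d(85) + 1118/1841 = 1/64 + 1118/1841 = 73393/117824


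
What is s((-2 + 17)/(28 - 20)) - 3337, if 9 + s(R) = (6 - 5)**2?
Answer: -3345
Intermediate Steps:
s(R) = -8 (s(R) = -9 + (6 - 5)**2 = -9 + 1**2 = -9 + 1 = -8)
s((-2 + 17)/(28 - 20)) - 3337 = -8 - 3337 = -3345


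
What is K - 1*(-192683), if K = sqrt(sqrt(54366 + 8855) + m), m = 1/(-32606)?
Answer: 192683 + sqrt(-32606 + 1063151236*sqrt(63221))/32606 ≈ 1.9270e+5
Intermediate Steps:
m = -1/32606 ≈ -3.0669e-5
K = sqrt(-1/32606 + sqrt(63221)) (K = sqrt(sqrt(54366 + 8855) - 1/32606) = sqrt(sqrt(63221) - 1/32606) = sqrt(-1/32606 + sqrt(63221)) ≈ 15.857)
K - 1*(-192683) = sqrt(-32606 + 1063151236*sqrt(63221))/32606 - 1*(-192683) = sqrt(-32606 + 1063151236*sqrt(63221))/32606 + 192683 = 192683 + sqrt(-32606 + 1063151236*sqrt(63221))/32606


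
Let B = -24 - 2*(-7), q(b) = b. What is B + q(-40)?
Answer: -50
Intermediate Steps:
B = -10 (B = -24 + 14 = -10)
B + q(-40) = -10 - 40 = -50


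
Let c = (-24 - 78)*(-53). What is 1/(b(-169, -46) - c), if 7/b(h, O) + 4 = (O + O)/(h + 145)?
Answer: -1/5448 ≈ -0.00018355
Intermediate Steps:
b(h, O) = 7/(-4 + 2*O/(145 + h)) (b(h, O) = 7/(-4 + (O + O)/(h + 145)) = 7/(-4 + (2*O)/(145 + h)) = 7/(-4 + 2*O/(145 + h)))
c = 5406 (c = -102*(-53) = 5406)
1/(b(-169, -46) - c) = 1/(7*(-145 - 1*(-169))/(2*(290 - 1*(-46) + 2*(-169))) - 1*5406) = 1/(7*(-145 + 169)/(2*(290 + 46 - 338)) - 5406) = 1/((7/2)*24/(-2) - 5406) = 1/((7/2)*(-½)*24 - 5406) = 1/(-42 - 5406) = 1/(-5448) = -1/5448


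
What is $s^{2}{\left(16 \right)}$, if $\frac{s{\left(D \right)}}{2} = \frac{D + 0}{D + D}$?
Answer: $1$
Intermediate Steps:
$s{\left(D \right)} = 1$ ($s{\left(D \right)} = 2 \frac{D + 0}{D + D} = 2 \frac{D}{2 D} = 2 D \frac{1}{2 D} = 2 \cdot \frac{1}{2} = 1$)
$s^{2}{\left(16 \right)} = 1^{2} = 1$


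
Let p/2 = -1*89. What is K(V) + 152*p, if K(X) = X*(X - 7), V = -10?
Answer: -26886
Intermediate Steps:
p = -178 (p = 2*(-1*89) = 2*(-89) = -178)
K(X) = X*(-7 + X)
K(V) + 152*p = -10*(-7 - 10) + 152*(-178) = -10*(-17) - 27056 = 170 - 27056 = -26886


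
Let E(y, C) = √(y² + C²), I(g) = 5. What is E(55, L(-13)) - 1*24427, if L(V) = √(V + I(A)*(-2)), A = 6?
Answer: -24427 + √3002 ≈ -24372.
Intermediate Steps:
L(V) = √(-10 + V) (L(V) = √(V + 5*(-2)) = √(V - 10) = √(-10 + V))
E(y, C) = √(C² + y²)
E(55, L(-13)) - 1*24427 = √((√(-10 - 13))² + 55²) - 1*24427 = √((√(-23))² + 3025) - 24427 = √((I*√23)² + 3025) - 24427 = √(-23 + 3025) - 24427 = √3002 - 24427 = -24427 + √3002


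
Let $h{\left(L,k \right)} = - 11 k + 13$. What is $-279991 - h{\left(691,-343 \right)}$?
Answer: $-283777$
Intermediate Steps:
$h{\left(L,k \right)} = 13 - 11 k$
$-279991 - h{\left(691,-343 \right)} = -279991 - \left(13 - -3773\right) = -279991 - \left(13 + 3773\right) = -279991 - 3786 = -283777$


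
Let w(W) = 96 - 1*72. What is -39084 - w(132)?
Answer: -39108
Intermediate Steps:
w(W) = 24 (w(W) = 96 - 72 = 24)
-39084 - w(132) = -39084 - 1*24 = -39084 - 24 = -39108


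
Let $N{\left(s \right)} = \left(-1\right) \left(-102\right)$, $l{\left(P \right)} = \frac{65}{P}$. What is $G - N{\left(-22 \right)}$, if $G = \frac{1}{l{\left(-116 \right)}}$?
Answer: $- \frac{6746}{65} \approx -103.78$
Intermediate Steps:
$N{\left(s \right)} = 102$
$G = - \frac{116}{65}$ ($G = \frac{1}{65 \frac{1}{-116}} = \frac{1}{65 \left(- \frac{1}{116}\right)} = \frac{1}{- \frac{65}{116}} = - \frac{116}{65} \approx -1.7846$)
$G - N{\left(-22 \right)} = - \frac{116}{65} - 102 = - \frac{6746}{65}$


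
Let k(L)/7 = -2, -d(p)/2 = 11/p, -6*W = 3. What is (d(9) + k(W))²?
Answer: 21904/81 ≈ 270.42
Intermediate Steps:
W = -½ (W = -⅙*3 = -½ ≈ -0.50000)
d(p) = -22/p
k(L) = -14 (k(L) = 7*(-2) = -14)
(d(9) + k(W))² = (-22/9 - 14)² = (-148/9)² = 21904/81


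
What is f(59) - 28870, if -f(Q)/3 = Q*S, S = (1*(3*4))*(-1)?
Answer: -26746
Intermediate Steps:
S = -12 (S = (1*12)*(-1) = 12*(-1) = -12)
f(Q) = 36*Q (f(Q) = -3*Q*(-12) = -(-36)*Q = 36*Q)
f(59) - 28870 = 36*59 - 28870 = 2124 - 28870 = -26746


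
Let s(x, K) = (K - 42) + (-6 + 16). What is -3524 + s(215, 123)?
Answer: -3433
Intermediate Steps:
s(x, K) = -32 + K (s(x, K) = (-42 + K) + 10 = -32 + K)
-3524 + s(215, 123) = -3524 + (-32 + 123) = -3524 + 91 = -3433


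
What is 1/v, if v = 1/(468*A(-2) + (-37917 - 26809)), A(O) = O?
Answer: -65662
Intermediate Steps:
v = -1/65662 (v = 1/(468*(-2) + (-37917 - 26809)) = 1/(-936 - 64726) = 1/(-65662) = -1/65662 ≈ -1.5230e-5)
1/v = 1/(-1/65662) = -65662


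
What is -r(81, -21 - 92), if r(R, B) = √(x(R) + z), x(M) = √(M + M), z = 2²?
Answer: -√(4 + 9*√2) ≈ -4.0900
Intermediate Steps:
z = 4
x(M) = √2*√M (x(M) = √(2*M) = √2*√M)
r(R, B) = √(4 + √2*√R) (r(R, B) = √(√2*√R + 4) = √(4 + √2*√R))
-r(81, -21 - 92) = -√(4 + √2*√81) = -√(4 + √2*9) = -√(4 + 9*√2)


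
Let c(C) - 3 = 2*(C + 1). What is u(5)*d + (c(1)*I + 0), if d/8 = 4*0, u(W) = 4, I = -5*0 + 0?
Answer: 0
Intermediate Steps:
I = 0 (I = 0 + 0 = 0)
c(C) = 5 + 2*C (c(C) = 3 + 2*(C + 1) = 3 + 2*(1 + C) = 3 + (2 + 2*C) = 5 + 2*C)
d = 0 (d = 8*(4*0) = 8*0 = 0)
u(5)*d + (c(1)*I + 0) = 4*0 + ((5 + 2*1)*0 + 0) = 0 + ((5 + 2)*0 + 0) = 0 + (7*0 + 0) = 0 + (0 + 0) = 0 + 0 = 0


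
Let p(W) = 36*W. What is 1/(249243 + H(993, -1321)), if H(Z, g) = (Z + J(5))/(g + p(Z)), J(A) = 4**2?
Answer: 34427/8580689770 ≈ 4.0121e-6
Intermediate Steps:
J(A) = 16
H(Z, g) = (16 + Z)/(g + 36*Z) (H(Z, g) = (Z + 16)/(g + 36*Z) = (16 + Z)/(g + 36*Z))
1/(249243 + H(993, -1321)) = 1/(249243 + (16 + 993)/(-1321 + 36*993)) = 1/(249243 + 1009/(-1321 + 35748)) = 1/(249243 + 1009/34427) = 1/(8580689770/34427) = 34427/8580689770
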